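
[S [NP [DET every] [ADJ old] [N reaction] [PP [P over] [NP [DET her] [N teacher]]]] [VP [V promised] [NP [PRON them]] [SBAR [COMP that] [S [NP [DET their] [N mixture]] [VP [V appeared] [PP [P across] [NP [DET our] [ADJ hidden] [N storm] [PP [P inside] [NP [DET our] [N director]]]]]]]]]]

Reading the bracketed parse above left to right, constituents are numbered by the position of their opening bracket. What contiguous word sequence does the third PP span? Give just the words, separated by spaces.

inside our director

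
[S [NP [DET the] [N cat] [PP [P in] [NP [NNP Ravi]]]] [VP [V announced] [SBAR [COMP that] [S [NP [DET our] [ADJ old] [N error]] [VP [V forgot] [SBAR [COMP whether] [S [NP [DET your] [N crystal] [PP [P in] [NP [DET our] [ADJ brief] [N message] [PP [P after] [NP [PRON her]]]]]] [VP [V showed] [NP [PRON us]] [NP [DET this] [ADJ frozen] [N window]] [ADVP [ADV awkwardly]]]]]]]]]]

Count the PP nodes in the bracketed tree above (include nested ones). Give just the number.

3

Listing each PP by its span: [PP in Ravi]; [PP in our brief message after her]; [PP after her] — that makes 3.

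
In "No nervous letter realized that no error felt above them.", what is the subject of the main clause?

The subject of the main clause is the NP immediately before the verb "realized": "no nervous letter".

no nervous letter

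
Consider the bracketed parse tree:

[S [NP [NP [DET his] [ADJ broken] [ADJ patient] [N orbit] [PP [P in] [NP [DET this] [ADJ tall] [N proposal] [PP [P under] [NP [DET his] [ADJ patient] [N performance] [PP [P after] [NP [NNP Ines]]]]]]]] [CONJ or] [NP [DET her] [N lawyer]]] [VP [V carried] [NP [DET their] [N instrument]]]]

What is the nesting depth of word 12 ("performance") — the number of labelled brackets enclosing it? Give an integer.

8

The word sits inside N, which is inside NP, inside PP, inside NP, inside PP, inside NP, inside NP, inside S — 8 brackets in all.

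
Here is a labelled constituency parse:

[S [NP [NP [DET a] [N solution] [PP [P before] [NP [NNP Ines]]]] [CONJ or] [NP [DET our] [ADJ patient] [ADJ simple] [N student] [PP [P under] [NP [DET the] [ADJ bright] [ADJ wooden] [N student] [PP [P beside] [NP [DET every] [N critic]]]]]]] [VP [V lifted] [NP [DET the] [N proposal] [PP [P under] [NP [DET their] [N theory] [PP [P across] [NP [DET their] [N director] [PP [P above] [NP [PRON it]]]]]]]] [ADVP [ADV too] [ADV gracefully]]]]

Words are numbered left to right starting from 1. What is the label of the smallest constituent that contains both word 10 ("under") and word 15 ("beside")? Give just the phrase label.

PP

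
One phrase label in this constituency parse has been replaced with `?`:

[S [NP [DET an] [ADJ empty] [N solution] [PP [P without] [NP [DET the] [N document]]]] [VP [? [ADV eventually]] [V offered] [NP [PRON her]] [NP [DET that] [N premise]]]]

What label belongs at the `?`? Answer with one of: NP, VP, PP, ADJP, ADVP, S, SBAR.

A constituent whose immediate children are ADV 'eventually' is an adverb phrase: ADVP.

ADVP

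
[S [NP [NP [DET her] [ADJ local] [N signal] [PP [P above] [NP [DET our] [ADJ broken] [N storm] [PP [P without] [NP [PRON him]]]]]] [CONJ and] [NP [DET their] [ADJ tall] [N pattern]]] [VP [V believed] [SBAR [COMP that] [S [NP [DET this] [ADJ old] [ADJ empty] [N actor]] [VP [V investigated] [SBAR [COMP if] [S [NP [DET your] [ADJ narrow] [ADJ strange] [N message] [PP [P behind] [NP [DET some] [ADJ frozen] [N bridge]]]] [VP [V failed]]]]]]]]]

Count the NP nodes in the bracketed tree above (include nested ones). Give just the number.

Listing each NP by its span: [NP her local signal above our broken storm without him and their tall pattern]; [NP her local signal above our broken storm without him]; [NP our broken storm without him]; [NP him]; [NP their tall pattern]; [NP this old empty actor] … — that makes 8.

8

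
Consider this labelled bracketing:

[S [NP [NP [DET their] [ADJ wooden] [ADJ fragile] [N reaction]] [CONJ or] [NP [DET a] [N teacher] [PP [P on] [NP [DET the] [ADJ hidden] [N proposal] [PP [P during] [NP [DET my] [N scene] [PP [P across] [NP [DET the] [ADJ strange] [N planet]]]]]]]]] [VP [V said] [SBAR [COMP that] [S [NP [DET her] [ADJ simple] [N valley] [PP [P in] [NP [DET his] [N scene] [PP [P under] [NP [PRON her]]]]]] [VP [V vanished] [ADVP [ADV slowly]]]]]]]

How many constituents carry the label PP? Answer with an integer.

Scanning left to right, an opening `[PP` appears at word positions 8, 12, 15, 24, 27 — 5 in total.

5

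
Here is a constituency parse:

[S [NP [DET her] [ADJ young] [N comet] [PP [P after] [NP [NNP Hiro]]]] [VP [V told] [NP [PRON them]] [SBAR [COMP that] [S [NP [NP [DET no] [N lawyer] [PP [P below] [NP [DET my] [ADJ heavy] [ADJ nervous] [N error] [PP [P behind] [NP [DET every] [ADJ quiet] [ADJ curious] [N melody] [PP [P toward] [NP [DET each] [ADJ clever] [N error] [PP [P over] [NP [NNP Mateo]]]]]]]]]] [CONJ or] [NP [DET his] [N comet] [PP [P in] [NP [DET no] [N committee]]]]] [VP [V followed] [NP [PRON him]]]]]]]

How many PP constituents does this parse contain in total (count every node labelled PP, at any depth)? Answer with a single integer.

6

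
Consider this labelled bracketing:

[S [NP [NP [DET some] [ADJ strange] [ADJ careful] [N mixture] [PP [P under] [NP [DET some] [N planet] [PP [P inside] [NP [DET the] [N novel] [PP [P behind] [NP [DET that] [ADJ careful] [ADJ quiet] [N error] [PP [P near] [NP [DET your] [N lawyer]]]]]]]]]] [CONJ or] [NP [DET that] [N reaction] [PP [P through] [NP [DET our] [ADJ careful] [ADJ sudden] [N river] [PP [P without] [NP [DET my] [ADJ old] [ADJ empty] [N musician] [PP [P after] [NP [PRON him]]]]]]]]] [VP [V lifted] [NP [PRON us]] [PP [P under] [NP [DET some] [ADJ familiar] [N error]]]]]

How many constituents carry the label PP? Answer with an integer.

Listing each PP by its span: [PP under some planet inside the novel behind that careful quiet error near your lawyer]; [PP inside the novel behind that careful quiet error near your lawyer]; [PP behind that careful quiet error near your lawyer]; [PP near your lawyer]; [PP through our careful sudden river without my old empty musician after him]; [PP without my old empty musician after him] … — that makes 8.

8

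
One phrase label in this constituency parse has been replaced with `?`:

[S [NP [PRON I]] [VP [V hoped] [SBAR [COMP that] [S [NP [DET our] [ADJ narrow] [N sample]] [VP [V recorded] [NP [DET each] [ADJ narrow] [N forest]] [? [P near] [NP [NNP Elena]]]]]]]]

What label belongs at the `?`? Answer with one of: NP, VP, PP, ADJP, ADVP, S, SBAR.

PP

Looking at what the `?` directly dominates — P 'near', NP — this is a prepositional phrase (PP).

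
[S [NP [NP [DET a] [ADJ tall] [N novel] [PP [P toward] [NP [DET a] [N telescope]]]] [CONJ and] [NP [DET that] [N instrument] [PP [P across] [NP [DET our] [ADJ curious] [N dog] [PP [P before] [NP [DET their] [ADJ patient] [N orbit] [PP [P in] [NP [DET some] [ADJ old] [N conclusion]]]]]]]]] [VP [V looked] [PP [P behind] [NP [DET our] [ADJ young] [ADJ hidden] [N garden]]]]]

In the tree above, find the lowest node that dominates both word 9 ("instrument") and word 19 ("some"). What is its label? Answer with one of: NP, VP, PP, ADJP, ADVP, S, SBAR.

The smallest bracket enclosing both words is [NP that instrument across our curious dog before their patient orbit in some old conclusion], so the label is NP.

NP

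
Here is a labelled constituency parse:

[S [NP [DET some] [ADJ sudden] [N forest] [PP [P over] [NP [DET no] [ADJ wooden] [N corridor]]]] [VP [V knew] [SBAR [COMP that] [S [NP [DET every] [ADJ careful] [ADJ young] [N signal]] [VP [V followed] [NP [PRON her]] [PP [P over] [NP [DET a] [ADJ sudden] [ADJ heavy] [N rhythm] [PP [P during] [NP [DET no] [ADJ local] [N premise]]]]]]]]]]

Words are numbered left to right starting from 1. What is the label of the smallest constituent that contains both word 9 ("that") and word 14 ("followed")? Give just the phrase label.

SBAR

Word 9 lies under S → VP → SBAR → COMP; word 14 lies under S → VP → SBAR → S → VP → V. The lowest shared node is the SBAR.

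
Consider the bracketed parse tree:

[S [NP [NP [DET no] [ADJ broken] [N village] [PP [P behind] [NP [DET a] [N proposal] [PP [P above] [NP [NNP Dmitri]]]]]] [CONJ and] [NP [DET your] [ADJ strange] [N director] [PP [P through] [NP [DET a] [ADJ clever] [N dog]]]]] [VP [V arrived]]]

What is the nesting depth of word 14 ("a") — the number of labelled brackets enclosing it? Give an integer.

6

The word sits inside DET, which is inside NP, inside PP, inside NP, inside NP, inside S — 6 brackets in all.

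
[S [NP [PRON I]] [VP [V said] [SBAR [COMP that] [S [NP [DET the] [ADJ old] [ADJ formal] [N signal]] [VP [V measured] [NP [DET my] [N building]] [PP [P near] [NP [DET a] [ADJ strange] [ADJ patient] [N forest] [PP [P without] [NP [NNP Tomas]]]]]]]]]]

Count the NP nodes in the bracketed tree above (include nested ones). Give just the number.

5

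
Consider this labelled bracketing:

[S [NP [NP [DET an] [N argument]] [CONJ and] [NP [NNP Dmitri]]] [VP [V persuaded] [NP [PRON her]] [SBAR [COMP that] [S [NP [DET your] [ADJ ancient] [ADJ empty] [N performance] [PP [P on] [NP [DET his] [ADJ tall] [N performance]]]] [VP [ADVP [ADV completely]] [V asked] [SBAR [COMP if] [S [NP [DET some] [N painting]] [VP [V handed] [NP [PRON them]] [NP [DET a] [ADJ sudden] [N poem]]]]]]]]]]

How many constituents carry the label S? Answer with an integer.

3

Scanning left to right, an opening `[S` appears at word positions 1, 8, 19 — 3 in total.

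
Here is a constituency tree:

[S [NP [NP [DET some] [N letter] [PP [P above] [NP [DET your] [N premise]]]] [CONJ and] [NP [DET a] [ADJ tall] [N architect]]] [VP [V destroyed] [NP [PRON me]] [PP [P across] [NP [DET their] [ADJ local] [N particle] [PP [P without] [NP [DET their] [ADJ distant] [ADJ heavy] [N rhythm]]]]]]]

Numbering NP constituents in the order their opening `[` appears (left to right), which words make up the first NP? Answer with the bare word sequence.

The NP opening brackets appear, in order, over: "some letter above your premise and a tall architect"; "some letter above your premise"; "your premise"; "a tall architect"; "me"; "their local particle without their distant heavy rhythm"; "their distant heavy rhythm". The first one spans "some letter above your premise and a tall architect".

some letter above your premise and a tall architect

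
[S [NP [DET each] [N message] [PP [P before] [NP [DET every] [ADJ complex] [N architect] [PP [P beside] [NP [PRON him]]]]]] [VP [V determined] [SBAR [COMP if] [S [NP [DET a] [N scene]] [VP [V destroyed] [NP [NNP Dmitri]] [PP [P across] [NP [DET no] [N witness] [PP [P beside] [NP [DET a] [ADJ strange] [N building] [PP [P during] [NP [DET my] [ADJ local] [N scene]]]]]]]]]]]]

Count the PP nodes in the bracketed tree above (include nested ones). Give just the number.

5

The PP constituents are: [PP before every complex architect beside him]; [PP beside him]; [PP across no witness beside a strange building during my local scene]; [PP beside a strange building during my local scene]; [PP during my local scene]. Total: 5.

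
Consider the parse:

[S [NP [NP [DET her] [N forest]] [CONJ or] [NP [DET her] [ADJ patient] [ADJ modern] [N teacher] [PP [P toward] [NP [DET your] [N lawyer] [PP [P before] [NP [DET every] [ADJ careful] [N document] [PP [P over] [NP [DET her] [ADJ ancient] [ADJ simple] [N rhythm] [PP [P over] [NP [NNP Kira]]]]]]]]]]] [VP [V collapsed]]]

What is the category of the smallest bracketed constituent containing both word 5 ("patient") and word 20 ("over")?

The smallest bracket enclosing both words is [NP her patient modern teacher toward your lawyer before every careful document over her ancient simple rhythm over Kira], so the label is NP.

NP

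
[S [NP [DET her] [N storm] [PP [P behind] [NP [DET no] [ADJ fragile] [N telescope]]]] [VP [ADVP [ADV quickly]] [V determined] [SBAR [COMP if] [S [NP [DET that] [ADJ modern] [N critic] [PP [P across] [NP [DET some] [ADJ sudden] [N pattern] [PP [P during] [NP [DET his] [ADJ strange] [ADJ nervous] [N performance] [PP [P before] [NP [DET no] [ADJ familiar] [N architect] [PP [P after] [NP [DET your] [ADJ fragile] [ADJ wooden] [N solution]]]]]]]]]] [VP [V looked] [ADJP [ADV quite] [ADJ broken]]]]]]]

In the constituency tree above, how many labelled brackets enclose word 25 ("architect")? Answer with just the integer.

Path from the root down to the word: S → VP → SBAR → S → NP → PP → NP → PP → NP → PP → NP → N. That is 12 enclosing brackets.

12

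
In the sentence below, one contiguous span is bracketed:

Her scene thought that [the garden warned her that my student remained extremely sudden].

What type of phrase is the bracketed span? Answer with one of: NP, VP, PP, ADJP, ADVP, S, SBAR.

S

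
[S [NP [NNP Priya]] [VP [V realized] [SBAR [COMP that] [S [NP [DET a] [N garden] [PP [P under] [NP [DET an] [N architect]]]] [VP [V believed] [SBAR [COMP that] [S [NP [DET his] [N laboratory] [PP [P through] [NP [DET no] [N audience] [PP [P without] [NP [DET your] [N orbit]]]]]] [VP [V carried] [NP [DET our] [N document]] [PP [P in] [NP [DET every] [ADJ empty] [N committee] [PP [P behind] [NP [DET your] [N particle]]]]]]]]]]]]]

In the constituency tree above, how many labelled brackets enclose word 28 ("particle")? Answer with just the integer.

13

Counting open brackets not yet closed at "particle": [S [VP [SBAR [S [VP [SBAR [S [VP [PP [NP [PP [NP [N = 13.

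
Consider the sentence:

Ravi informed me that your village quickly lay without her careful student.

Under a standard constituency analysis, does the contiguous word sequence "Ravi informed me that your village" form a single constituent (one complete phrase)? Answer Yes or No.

No

The smallest constituent containing the whole sequence is the clause [S Ravi informed me that your village quickly lay without her careful student], but the sequence is only part of it — it straddles the boundary between noun phrase "Ravi" and verb phrase "informed me that your village quickly lay without her careful student".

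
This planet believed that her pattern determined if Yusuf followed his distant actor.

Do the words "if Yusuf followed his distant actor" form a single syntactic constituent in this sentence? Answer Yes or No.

Yes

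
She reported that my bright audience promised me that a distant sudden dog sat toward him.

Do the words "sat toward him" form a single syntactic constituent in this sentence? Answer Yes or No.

The sequence corresponds to a single VP node — the verb phrase "sat toward him".

Yes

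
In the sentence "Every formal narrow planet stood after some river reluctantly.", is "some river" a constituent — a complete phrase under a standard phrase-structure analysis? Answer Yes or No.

Yes

These words form the whole noun phrase headed by "river", so yes — one constituent.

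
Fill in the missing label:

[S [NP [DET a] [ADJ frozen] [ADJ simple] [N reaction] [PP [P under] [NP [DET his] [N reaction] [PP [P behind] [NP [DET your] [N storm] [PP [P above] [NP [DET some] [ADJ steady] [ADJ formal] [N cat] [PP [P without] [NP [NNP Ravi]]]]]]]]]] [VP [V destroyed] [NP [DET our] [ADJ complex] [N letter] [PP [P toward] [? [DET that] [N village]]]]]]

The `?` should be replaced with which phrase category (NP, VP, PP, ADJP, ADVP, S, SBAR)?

Looking at what the `?` directly dominates — DET 'that', N 'village' — this is a noun phrase (NP).

NP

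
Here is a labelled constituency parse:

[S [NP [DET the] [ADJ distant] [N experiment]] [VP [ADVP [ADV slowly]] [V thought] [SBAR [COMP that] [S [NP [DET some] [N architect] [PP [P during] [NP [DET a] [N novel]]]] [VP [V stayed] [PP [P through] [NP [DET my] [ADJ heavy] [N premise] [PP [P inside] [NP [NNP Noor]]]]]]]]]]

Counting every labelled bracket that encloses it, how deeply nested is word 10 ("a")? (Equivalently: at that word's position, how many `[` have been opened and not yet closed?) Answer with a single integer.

8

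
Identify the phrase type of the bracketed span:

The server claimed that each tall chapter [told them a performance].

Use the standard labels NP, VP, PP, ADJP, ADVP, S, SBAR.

The bracketed span "told them a performance" is headed by "told", making it a verb phrase (VP).

VP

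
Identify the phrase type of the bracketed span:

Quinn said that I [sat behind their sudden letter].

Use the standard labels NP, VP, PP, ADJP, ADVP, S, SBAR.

The span is built around the verb "sat" — a verb phrase (VP).

VP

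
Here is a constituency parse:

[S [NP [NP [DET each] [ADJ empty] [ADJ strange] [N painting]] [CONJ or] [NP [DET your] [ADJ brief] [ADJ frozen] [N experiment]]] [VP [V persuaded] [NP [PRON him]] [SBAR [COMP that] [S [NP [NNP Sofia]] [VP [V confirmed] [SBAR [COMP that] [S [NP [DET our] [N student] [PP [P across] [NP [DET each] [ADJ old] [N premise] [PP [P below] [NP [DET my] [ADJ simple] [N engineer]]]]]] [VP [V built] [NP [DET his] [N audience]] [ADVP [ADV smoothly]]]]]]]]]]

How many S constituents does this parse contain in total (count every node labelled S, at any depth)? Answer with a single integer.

3

The S constituents are: [S each empty strange painting or your brief frozen experiment persuaded him that Sofia confirmed that our student across each old premise below my simple engineer built his audience smoothly]; [S Sofia confirmed that our student across each old premise below my simple engineer built his audience smoothly]; [S our student across each old premise below my simple engineer built his audience smoothly]. Total: 3.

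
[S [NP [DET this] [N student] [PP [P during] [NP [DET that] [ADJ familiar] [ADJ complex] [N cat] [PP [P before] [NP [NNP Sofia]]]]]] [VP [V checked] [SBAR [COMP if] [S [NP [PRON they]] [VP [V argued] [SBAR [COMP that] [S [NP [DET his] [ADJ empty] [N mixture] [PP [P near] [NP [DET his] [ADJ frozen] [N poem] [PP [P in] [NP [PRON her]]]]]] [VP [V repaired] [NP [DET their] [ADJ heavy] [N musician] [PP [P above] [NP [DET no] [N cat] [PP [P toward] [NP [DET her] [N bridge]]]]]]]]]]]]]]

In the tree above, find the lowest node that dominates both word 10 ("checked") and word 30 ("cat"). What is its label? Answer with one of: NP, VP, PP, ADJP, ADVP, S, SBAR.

The smallest bracket enclosing both words is [VP checked if they argued that his empty mixture near his frozen poem in her repaired their heavy musician above no cat toward her bridge], so the label is VP.

VP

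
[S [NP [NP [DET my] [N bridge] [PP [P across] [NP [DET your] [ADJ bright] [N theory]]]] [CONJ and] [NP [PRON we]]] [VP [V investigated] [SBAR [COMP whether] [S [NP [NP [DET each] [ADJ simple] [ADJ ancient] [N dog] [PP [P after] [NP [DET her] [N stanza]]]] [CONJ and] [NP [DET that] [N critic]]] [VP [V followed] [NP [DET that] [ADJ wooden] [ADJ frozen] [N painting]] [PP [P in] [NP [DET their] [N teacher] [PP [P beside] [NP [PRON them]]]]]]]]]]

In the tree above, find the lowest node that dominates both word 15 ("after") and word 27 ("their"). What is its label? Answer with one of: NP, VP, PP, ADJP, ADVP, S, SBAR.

Both words fall inside [S each simple ancient dog after her stanza and that critic followed that wooden frozen painting in their teacher beside them] (words 11–30), and no smaller constituent contains them both. Label: S.

S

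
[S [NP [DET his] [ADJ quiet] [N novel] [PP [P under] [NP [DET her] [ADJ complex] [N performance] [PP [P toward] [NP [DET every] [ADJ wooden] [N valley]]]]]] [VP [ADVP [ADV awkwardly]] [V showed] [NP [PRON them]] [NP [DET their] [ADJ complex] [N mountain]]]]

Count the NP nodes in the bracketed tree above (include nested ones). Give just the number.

5

The NP constituents are: [NP his quiet novel under her complex performance toward every wooden valley]; [NP her complex performance toward every wooden valley]; [NP every wooden valley]; [NP them]; [NP their complex mountain]. Total: 5.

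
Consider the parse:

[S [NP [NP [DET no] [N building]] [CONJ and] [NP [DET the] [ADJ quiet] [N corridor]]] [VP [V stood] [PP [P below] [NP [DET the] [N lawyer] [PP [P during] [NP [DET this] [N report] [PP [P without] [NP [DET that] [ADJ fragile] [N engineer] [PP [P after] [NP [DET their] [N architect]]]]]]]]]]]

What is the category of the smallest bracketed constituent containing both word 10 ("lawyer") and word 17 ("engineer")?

NP

Word 10 lies under S → VP → PP → NP → N; word 17 lies under S → VP → PP → NP → PP → NP → PP → NP → N. The lowest shared node is the NP.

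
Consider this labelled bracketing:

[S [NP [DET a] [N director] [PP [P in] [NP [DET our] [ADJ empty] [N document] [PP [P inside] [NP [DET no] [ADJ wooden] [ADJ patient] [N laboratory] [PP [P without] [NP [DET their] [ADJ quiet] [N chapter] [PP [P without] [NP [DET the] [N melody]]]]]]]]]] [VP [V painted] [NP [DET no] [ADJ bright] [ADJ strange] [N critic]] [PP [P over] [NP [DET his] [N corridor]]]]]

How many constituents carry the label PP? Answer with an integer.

5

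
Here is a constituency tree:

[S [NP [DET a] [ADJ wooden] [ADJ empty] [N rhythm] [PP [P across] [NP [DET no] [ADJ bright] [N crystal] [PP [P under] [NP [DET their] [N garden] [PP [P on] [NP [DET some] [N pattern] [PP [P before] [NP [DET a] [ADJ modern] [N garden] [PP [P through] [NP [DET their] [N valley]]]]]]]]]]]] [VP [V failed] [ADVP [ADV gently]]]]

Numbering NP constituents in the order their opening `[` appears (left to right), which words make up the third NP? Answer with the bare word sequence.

their garden on some pattern before a modern garden through their valley

Opening `[NP` markers occur at word positions 1, 6, 10, 13, 16, 20; the third of these opens the constituent [NP their garden on some pattern before a modern garden through their valley].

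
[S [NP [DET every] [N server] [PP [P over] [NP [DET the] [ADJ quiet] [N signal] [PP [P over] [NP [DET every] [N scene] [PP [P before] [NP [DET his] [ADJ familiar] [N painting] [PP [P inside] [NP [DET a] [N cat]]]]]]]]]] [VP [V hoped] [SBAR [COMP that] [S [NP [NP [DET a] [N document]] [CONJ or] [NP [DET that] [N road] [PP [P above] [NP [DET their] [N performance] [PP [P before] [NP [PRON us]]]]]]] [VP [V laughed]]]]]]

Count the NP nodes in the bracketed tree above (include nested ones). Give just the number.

Listing each NP by its span: [NP every server over the quiet signal over every scene before his familiar painting inside a cat]; [NP the quiet signal over every scene before his familiar painting inside a cat]; [NP every scene before his familiar painting inside a cat]; [NP his familiar painting inside a cat]; [NP a cat]; [NP a document or that road above their performance before us] … — that makes 10.

10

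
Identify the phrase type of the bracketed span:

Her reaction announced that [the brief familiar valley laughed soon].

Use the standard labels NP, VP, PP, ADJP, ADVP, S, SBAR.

S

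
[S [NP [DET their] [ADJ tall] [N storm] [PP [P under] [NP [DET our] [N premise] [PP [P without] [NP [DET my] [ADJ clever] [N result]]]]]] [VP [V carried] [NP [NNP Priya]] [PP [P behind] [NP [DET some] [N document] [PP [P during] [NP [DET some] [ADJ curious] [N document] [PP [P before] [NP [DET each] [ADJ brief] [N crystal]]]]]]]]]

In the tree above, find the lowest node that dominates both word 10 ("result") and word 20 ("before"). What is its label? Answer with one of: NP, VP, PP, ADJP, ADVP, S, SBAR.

S

The smallest bracket enclosing both words is [S their tall storm under our premise without my clever result carried Priya behind some document during some curious document before each brief crystal], so the label is S.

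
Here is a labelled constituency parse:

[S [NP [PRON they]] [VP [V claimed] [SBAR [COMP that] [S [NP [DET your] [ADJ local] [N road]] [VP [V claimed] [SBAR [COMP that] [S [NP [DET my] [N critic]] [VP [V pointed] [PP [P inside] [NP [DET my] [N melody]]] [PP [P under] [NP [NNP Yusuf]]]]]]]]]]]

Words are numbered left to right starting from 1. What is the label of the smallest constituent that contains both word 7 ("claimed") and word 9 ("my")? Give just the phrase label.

VP

The smallest bracket enclosing both words is [VP claimed that my critic pointed inside my melody under Yusuf], so the label is VP.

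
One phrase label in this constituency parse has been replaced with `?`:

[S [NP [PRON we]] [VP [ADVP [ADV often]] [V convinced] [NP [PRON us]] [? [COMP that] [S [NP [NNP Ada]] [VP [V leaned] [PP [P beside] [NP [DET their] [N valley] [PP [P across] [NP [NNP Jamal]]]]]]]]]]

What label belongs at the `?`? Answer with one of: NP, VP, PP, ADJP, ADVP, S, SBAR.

SBAR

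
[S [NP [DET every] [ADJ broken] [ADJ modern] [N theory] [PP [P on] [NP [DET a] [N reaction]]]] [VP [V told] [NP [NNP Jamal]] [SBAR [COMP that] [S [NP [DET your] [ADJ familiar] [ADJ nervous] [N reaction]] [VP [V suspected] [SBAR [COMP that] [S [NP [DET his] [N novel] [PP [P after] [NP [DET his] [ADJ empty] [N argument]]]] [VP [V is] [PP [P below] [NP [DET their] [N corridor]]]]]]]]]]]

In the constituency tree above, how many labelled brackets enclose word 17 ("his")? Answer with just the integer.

9

The word sits inside DET, which is inside NP, inside S, inside SBAR, inside VP, inside S, inside SBAR, inside VP, inside S — 9 brackets in all.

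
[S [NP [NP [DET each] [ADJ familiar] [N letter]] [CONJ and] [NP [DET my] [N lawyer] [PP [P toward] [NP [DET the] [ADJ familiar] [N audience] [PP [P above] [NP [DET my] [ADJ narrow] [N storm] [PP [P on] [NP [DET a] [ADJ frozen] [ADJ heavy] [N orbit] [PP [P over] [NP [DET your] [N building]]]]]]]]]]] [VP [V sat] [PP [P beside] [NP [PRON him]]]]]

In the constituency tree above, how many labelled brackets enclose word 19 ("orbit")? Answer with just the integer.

10

The word sits inside N, which is inside NP, inside PP, inside NP, inside PP, inside NP, inside PP, inside NP, inside NP, inside S — 10 brackets in all.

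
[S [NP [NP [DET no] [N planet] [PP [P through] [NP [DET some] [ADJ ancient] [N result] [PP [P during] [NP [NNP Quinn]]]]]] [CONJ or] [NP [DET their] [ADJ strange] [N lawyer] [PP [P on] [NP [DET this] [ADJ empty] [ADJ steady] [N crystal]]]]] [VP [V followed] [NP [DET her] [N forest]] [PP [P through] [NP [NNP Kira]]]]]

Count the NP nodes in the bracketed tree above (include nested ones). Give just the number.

Listing each NP by its span: [NP no planet through some ancient result during Quinn or their strange lawyer on this empty steady crystal]; [NP no planet through some ancient result during Quinn]; [NP some ancient result during Quinn]; [NP Quinn]; [NP their strange lawyer on this empty steady crystal]; [NP this empty steady crystal] … — that makes 8.

8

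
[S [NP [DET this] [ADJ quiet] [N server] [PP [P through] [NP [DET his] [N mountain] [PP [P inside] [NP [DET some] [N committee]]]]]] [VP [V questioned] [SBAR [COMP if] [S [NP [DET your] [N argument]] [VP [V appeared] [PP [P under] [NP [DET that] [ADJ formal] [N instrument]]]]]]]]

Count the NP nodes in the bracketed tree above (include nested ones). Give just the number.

5

Scanning left to right, an opening `[NP` appears at word positions 1, 5, 8, 12, 16 — 5 in total.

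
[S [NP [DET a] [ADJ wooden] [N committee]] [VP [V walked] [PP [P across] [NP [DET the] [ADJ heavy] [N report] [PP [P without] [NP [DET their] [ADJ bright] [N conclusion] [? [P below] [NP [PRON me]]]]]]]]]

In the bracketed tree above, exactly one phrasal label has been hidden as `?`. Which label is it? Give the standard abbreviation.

PP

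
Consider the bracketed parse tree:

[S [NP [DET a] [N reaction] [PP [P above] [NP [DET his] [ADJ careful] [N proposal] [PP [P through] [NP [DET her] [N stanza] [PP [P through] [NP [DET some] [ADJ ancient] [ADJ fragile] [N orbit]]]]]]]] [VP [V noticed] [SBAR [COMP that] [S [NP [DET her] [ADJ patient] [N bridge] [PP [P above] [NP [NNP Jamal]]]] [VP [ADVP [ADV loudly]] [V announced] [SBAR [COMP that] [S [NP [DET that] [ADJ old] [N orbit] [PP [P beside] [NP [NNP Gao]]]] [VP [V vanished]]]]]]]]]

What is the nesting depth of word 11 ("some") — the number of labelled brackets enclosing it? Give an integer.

9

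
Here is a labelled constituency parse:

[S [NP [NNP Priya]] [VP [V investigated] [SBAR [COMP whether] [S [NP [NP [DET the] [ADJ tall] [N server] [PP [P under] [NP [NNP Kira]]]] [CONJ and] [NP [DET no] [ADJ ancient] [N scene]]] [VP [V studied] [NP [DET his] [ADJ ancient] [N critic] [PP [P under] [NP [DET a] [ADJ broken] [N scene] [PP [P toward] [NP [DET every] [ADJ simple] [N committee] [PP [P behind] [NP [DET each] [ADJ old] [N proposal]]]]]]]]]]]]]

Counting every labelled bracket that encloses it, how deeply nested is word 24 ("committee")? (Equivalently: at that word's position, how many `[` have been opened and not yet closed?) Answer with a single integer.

11

Counting open brackets not yet closed at "committee": [S [VP [SBAR [S [VP [NP [PP [NP [PP [NP [N = 11.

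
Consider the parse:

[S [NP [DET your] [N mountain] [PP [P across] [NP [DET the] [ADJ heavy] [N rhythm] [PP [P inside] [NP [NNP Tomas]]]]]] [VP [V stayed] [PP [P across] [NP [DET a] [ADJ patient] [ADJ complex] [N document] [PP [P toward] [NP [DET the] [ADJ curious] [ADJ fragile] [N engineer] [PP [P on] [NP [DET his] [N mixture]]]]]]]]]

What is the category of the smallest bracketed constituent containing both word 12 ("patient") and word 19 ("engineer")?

Both words fall inside [NP a patient complex document toward the curious fragile engineer on his mixture] (words 11–22), and no smaller constituent contains them both. Label: NP.

NP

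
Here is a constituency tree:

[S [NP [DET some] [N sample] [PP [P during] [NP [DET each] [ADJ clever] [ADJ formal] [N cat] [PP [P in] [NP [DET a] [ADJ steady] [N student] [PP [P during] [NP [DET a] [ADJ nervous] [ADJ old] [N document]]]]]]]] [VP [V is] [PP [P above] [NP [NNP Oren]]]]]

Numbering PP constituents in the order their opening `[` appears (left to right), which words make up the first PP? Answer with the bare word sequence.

during each clever formal cat in a steady student during a nervous old document

In left-to-right order the PP constituents are "during each clever formal cat in a steady student during a nervous old document"; "in a steady student during a nervous old document"; "during a nervous old document"; "above Oren". Number 1 is "during each clever formal cat in a steady student during a nervous old document".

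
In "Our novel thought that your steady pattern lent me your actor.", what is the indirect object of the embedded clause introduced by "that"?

me

The verb of the embedded clause introduced by "that" is "lent"; its indirect object is the NP "me".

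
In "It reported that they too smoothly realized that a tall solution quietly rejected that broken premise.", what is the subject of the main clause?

it

The subject of the main clause is the NP immediately before the verb "reported": "it".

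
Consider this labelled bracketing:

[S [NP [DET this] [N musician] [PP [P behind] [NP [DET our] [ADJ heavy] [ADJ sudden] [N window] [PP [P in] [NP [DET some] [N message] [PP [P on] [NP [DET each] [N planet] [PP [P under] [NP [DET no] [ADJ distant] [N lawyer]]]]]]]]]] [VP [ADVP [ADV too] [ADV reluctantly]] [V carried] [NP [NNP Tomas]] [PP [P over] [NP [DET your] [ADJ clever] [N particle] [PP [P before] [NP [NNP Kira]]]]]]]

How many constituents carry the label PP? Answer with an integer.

6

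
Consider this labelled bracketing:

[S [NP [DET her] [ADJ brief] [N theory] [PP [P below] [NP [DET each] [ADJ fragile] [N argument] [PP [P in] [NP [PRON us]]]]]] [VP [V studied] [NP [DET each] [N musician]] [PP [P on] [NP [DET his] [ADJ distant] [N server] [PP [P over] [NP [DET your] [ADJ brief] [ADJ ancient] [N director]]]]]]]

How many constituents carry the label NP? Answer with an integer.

Scanning left to right, an opening `[NP` appears at word positions 1, 5, 9, 11, 14, 18 — 6 in total.

6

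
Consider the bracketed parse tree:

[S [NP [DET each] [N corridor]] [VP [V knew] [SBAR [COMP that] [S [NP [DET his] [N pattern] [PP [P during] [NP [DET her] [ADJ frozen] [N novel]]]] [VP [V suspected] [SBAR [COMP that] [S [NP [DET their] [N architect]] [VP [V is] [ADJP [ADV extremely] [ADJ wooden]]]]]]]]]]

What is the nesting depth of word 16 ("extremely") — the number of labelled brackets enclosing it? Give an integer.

10

The word sits inside ADV, which is inside ADJP, inside VP, inside S, inside SBAR, inside VP, inside S, inside SBAR, inside VP, inside S — 10 brackets in all.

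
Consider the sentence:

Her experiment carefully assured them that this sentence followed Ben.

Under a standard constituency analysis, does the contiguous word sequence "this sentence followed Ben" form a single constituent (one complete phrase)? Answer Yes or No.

The sequence corresponds to a single S node — the clause "this sentence followed Ben".

Yes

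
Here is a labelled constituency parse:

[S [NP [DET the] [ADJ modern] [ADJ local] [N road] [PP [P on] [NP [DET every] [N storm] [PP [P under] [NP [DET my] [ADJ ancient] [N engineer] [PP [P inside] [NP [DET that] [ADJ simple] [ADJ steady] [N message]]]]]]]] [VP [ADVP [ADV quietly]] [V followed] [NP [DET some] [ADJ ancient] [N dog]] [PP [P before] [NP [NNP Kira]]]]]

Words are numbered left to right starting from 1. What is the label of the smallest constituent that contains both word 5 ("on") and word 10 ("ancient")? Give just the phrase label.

PP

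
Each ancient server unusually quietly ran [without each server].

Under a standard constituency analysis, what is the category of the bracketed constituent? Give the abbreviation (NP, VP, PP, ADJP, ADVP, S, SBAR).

PP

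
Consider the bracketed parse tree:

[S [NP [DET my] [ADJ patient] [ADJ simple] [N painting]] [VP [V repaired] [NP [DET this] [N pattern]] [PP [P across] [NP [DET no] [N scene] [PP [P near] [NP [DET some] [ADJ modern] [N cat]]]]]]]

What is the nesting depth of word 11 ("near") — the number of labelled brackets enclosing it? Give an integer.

Counting open brackets not yet closed at "near": [S [VP [PP [NP [PP [P = 6.

6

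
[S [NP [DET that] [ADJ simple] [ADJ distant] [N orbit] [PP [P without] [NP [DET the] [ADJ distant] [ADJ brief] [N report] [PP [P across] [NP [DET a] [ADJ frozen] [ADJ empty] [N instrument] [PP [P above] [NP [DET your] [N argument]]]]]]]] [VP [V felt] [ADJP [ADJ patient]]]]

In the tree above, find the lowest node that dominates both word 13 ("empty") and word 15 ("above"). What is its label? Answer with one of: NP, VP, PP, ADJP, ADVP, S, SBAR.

The smallest bracket enclosing both words is [NP a frozen empty instrument above your argument], so the label is NP.

NP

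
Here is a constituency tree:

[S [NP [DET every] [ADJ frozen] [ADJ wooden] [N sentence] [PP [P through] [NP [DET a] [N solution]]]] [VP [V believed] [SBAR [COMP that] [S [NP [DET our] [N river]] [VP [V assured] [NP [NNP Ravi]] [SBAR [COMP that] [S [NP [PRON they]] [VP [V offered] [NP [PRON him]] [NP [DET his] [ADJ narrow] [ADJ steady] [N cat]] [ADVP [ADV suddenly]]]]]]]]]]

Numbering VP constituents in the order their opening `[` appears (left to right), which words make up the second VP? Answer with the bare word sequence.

assured Ravi that they offered him his narrow steady cat suddenly

The VP opening brackets appear, in order, over: "believed that our river assured Ravi that they offered him his narrow steady cat suddenly"; "assured Ravi that they offered him his narrow steady cat suddenly"; "offered him his narrow steady cat suddenly". The second one spans "assured Ravi that they offered him his narrow steady cat suddenly".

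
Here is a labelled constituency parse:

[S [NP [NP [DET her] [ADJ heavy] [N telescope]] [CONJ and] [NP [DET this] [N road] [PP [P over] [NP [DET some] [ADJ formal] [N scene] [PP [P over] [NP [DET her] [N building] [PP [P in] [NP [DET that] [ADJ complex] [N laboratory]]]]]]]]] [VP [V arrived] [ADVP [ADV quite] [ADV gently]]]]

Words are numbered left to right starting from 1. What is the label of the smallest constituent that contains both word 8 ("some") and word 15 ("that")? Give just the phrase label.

NP

The smallest bracket enclosing both words is [NP some formal scene over her building in that complex laboratory], so the label is NP.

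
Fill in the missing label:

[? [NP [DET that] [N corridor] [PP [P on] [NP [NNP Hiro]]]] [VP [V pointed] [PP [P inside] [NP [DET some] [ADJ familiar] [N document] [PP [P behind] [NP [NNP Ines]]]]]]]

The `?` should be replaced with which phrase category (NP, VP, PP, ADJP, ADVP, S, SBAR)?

S

A constituent whose immediate children are NP, VP is a clause: S.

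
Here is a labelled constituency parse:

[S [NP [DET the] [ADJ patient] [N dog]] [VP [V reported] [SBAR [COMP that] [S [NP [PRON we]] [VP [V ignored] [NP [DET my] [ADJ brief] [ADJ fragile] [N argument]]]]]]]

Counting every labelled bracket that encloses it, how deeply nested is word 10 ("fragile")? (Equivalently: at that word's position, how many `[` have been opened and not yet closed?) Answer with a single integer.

Path from the root down to the word: S → VP → SBAR → S → VP → NP → ADJ. That is 7 enclosing brackets.

7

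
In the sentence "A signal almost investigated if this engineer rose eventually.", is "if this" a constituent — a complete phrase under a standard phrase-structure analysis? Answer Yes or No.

No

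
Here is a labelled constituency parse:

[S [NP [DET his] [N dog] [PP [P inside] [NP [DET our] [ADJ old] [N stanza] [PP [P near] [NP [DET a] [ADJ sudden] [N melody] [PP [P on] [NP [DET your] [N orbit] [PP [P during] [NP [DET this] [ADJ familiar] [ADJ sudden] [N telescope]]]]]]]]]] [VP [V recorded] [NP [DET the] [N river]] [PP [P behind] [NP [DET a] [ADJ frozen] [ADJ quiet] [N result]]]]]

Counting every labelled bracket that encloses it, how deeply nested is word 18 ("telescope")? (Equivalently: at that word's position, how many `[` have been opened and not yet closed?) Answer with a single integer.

The word sits inside N, which is inside NP, inside PP, inside NP, inside PP, inside NP, inside PP, inside NP, inside PP, inside NP, inside S — 11 brackets in all.

11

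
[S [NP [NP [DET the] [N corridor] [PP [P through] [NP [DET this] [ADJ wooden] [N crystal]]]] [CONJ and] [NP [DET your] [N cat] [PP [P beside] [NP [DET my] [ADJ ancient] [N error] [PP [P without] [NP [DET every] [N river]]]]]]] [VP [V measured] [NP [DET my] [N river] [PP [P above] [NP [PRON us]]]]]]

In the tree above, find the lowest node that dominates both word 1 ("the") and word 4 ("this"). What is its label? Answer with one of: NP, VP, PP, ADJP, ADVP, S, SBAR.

NP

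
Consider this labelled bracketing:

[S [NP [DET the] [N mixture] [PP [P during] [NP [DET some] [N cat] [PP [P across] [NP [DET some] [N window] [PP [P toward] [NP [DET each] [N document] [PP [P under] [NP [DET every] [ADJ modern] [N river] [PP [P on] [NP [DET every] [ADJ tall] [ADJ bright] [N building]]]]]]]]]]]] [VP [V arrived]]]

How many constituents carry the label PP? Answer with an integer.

5

The PP constituents are: [PP during some cat across some window toward each document under every modern river on every tall bright building]; [PP across some window toward each document under every modern river on every tall bright building]; [PP toward each document under every modern river on every tall bright building]; [PP under every modern river on every tall bright building]; [PP on every tall bright building]. Total: 5.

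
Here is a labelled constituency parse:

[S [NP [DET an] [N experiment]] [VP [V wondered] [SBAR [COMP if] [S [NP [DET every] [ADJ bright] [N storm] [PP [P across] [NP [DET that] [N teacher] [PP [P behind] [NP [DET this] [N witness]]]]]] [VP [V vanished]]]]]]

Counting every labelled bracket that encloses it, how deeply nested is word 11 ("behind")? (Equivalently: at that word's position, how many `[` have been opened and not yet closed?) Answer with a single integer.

9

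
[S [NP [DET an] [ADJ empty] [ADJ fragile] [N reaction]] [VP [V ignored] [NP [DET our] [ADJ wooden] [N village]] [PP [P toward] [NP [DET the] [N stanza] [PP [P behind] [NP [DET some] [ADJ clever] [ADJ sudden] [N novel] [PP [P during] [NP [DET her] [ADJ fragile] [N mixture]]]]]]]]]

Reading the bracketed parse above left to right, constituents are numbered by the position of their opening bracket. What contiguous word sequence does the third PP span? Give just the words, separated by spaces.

during her fragile mixture

In left-to-right order the PP constituents are "toward the stanza behind some clever sudden novel during her fragile mixture"; "behind some clever sudden novel during her fragile mixture"; "during her fragile mixture". Number 3 is "during her fragile mixture".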